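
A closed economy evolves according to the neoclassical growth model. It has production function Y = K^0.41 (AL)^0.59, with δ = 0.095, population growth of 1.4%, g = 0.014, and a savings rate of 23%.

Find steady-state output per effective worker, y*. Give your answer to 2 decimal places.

In steady state, investment equals break-even investment: s·k^α = (n + g + δ)·k.
Dividing both sides by k: k^(1−α) = s / (n + g + δ).
k^0.59 = 0.23 / (0.014 + 0.014 + 0.095) = 0.23 / 0.123 = 1.8699
k* = 1.8699^(1/0.59) ≈ 2.8887
y* = (k*)^α = 2.8887^0.41 ≈ 1.5449

y* ≈ 1.54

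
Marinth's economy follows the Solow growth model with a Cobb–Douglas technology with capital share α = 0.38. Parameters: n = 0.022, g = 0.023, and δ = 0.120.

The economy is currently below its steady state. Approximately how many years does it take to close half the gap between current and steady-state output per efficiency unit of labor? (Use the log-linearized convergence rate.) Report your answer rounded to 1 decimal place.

Near the steady state the convergence rate is λ = (1 − α)(n + g + δ).
λ = (1 − 0.38) × 0.165 = 0.62 × 0.165 = 0.1023
Half-life = ln 2 / λ = 0.6931 / 0.1023 ≈ 6.78 years

t_½ ≈ 6.8 years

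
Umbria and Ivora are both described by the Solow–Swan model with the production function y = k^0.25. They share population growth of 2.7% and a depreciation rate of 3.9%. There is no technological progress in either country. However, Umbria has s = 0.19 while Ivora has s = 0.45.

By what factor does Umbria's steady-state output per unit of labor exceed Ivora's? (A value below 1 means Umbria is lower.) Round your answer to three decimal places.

Steady-state y* = [s/(n + δ)]^(α/(1−α)), so the ratio is [ (s_U/(n + δ)_U) / (s_I/(n + δ)_I) ]^0.3333.
s_U/(n + δ)_U = 0.19/0.066 = 2.8788; s_I/(n + δ)_I = 0.45/0.066 = 6.8182.
Ratio = (2.8788/6.8182)^0.3333 = 0.4222^0.3333 ≈ 0.7502

ratio ≈ 0.750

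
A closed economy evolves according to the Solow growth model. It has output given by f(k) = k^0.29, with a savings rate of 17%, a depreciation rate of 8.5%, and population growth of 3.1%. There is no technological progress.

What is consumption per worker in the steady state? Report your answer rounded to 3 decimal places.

c* ≈ 0.970

At the steady state, Δk = 0, so s·k^α = (n + δ)·k.
Dividing both sides by k: k^(1−α) = s / (n + δ).
k^0.71 = 0.17 / (0.031 + 0.085) = 0.17 / 0.116 = 1.4655
k* = 1.4655^(1/0.71) ≈ 1.7131
y* = (k*)^α = 1.7131^0.29 ≈ 1.1690
c* = (1 − s)·y* = (1 − 0.17) × 1.1690 ≈ 0.9703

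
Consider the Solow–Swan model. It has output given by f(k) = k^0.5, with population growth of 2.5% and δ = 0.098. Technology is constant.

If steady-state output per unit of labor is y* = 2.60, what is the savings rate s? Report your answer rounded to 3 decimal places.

s ≈ 0.320

At the steady state, Δk = 0, so s·k^α = (n + δ)·k.
Since y* = [s/(n + δ)]^(α/(1−α)), we have s/(n + δ) = (y*)^((1−α)/α) = 2.60^1 = 2.6000.
Therefore s = 2.6000 × (n + δ) = 2.6000 × 0.123 = 0.3198.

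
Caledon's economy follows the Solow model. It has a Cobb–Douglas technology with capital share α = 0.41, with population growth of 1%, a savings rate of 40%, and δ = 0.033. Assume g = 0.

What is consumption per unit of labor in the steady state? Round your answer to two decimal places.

In steady state, investment equals break-even investment: s·k^α = (n + δ)·k.
Dividing both sides by k: k^(1−α) = s / (n + δ).
k^0.59 = 0.40 / (0.010 + 0.033) = 0.40 / 0.043 = 9.3023
k* = 9.3023^(1/0.59) ≈ 43.8206
y* = (k*)^α = 43.8206^0.41 ≈ 4.7107
c* = (1 − s)·y* = (1 − 0.40) × 4.7107 ≈ 2.8264

c* = 2.83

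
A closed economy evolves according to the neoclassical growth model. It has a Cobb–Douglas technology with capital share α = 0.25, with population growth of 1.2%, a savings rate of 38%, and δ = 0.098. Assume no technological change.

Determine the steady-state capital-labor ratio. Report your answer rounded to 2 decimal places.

At the steady state, Δk = 0, so s·k^α = (n + δ)·k.
Dividing both sides by k: k^(1−α) = s / (n + δ).
k^0.75 = 0.38 / (0.012 + 0.098) = 0.38 / 0.110 = 3.4545
k* = 3.4545^(1/0.75) ≈ 5.2221

k* = 5.22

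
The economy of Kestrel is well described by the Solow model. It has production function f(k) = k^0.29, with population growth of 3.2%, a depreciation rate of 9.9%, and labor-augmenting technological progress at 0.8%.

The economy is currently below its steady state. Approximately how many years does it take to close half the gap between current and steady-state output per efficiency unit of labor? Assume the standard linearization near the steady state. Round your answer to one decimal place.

Near the steady state the convergence rate is λ = (1 − α)(n + g + δ).
λ = (1 − 0.29) × 0.139 = 0.71 × 0.139 = 0.09869
Half-life = ln 2 / λ = 0.6931 / 0.09869 ≈ 7.02 years

half-life ≈ 7.0 years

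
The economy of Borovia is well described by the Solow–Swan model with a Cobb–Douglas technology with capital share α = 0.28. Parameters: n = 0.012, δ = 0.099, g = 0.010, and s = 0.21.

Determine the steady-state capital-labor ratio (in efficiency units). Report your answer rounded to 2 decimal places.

k* = 2.15

In steady state, investment equals break-even investment: s·k^α = (n + g + δ)·k.
Dividing both sides by k: k^(1−α) = s / (n + g + δ).
k^0.72 = 0.21 / (0.012 + 0.010 + 0.099) = 0.21 / 0.121 = 1.7355
k* = 1.7355^(1/0.72) ≈ 2.1505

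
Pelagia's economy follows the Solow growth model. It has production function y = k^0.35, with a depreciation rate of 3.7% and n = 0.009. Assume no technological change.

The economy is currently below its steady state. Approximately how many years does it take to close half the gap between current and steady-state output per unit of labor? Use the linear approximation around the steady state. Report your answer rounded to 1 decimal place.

half-life ≈ 23.2 years

Near the steady state the convergence rate is λ = (1 − α)(n + δ).
λ = (1 − 0.35) × 0.046 = 0.65 × 0.046 = 0.0299
Half-life = ln 2 / λ = 0.6931 / 0.0299 ≈ 23.18 years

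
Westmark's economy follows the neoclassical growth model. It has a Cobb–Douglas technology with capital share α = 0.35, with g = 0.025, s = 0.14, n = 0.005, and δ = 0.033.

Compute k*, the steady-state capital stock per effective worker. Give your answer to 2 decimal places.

k* ≈ 3.42

At the steady state, Δk = 0, so s·k^α = (n + g + δ)·k.
Rearranging, k^(1−α) = s / (n + g + δ).
k^0.65 = 0.14 / (0.005 + 0.025 + 0.033) = 0.14 / 0.063 = 2.2222
k* = 2.2222^(1/0.65) ≈ 3.4160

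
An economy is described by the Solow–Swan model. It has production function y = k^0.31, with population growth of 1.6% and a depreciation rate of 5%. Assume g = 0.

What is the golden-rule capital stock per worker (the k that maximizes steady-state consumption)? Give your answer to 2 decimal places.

The golden rule sets f'(k) = n + δ, i.e. α·k^(α−1) = n + δ.
So k^(1−α) = α / (n + δ) = 0.31 / 0.066 = 4.6970.
k_gold = 4.6970^(1/0.69) ≈ 9.4114

k_gold ≈ 9.41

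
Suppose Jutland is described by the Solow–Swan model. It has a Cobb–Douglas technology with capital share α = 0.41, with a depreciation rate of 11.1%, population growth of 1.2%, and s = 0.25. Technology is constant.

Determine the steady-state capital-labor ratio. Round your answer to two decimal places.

Steady state requires s·f(k) = (n + δ)·k, i.e. s·k^α = (n + δ)·k.
Rearranging, k^(1−α) = s / (n + δ).
k^0.59 = 0.25 / (0.012 + 0.111) = 0.25 / 0.123 = 2.0325
k* = 2.0325^(1/0.59) ≈ 3.3273

k* ≈ 3.33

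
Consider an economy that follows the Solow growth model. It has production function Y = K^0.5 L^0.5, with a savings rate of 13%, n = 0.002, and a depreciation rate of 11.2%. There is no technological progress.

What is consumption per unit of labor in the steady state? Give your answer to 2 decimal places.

Steady state requires s·f(k) = (n + δ)·k, i.e. s·k^α = (n + δ)·k.
Dividing both sides by k: k^(1−α) = s / (n + δ).
k^0.5 = 0.13 / (0.002 + 0.112) = 0.13 / 0.114 = 1.1404
k* = 1.1404^(1/0.5) ≈ 1.3005
y* = (k*)^α = 1.3005^0.5 ≈ 1.1404
c* = (1 − s)·y* = (1 − 0.13) × 1.1404 ≈ 0.9921

c* = 0.99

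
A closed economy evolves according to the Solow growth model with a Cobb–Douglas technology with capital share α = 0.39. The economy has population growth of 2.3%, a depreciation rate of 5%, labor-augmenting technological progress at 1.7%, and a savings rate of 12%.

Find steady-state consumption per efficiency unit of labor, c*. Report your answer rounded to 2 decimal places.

c* = 1.06

In steady state, investment equals break-even investment: s·k^α = (n + g + δ)·k.
Rearranging, k^(1−α) = s / (n + g + δ).
k^0.61 = 0.12 / (0.023 + 0.017 + 0.050) = 0.12 / 0.090 = 1.3333
k* = 1.3333^(1/0.61) ≈ 1.6025
y* = (k*)^α = 1.6025^0.39 ≈ 1.2019
c* = (1 − s)·y* = (1 − 0.12) × 1.2019 ≈ 1.0577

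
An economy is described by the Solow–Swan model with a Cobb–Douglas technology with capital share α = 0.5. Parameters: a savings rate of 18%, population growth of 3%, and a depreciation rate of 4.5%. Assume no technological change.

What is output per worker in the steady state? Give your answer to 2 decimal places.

Steady state requires s·f(k) = (n + δ)·k, i.e. s·k^α = (n + δ)·k.
Dividing both sides by k: k^(1−α) = s / (n + δ).
k^0.5 = 0.18 / (0.030 + 0.045) = 0.18 / 0.075 = 2.4000
k* = 2.4000^(1/0.5) ≈ 5.7600
y* = (k*)^α = 5.7600^0.5 ≈ 2.4000

y* = 2.40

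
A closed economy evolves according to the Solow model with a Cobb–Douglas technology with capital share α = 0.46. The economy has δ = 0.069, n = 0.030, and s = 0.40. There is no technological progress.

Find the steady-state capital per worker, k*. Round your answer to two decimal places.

At the steady state, Δk = 0, so s·k^α = (n + δ)·k.
Rearranging, k^(1−α) = s / (n + δ).
k^0.54 = 0.40 / (0.030 + 0.069) = 0.40 / 0.099 = 4.0404
k* = 4.0404^(1/0.54) ≈ 13.2742

k* = 13.27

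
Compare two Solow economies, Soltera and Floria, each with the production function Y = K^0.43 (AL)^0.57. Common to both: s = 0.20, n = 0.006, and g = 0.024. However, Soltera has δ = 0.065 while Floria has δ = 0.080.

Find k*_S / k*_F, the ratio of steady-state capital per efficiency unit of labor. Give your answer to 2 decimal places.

Steady-state k* = [s/(n + g + δ)]^(1/(1−α)), so the ratio is [ (s_S/(n + g + δ)_S) / (s_F/(n + g + δ)_F) ]^1.7544.
s_S/(n + g + δ)_S = 0.20/0.095 = 2.1053; s_F/(n + g + δ)_F = 0.20/0.110 = 1.8182.
Ratio = (2.1053/1.8182)^1.7544 = 1.1579^1.7544 ≈ 1.2933

ratio ≈ 1.29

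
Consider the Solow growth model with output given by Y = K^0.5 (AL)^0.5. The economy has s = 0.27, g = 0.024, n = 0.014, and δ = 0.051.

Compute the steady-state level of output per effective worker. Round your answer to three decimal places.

y* = 3.034

In steady state, investment equals break-even investment: s·k^α = (n + g + δ)·k.
Rearranging, k^(1−α) = s / (n + g + δ).
k^0.5 = 0.27 / (0.014 + 0.024 + 0.051) = 0.27 / 0.089 = 3.0337
k* = 3.0337^(1/0.5) ≈ 9.2033
y* = (k*)^α = 9.2033^0.5 ≈ 3.0337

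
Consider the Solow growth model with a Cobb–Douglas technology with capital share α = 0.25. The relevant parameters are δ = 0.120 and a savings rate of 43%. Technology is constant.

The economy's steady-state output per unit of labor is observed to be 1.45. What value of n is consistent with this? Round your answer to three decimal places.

At the steady state, Δk = 0, so s·k^α = (n + δ)·k.
Since y* = [s/(n + δ)]^(α/(1−α)), we have s/(n + δ) = (y*)^((1−α)/α) = 1.45^3 = 3.0486.
Therefore n + δ = s / 3.0486 = 0.43 / 3.0486 = 0.1410, so n = 0.1410 − 0.120 = 0.0210.

n ≈ 0.021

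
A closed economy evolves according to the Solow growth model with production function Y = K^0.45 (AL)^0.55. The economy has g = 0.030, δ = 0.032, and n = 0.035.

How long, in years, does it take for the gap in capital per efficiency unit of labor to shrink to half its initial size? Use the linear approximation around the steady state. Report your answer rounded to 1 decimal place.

Near the steady state the convergence rate is λ = (1 − α)(n + g + δ).
λ = (1 − 0.45) × 0.097 = 0.55 × 0.097 = 0.05335
Half-life = ln 2 / λ = 0.6931 / 0.05335 ≈ 12.99 years

half-life ≈ 13.0 years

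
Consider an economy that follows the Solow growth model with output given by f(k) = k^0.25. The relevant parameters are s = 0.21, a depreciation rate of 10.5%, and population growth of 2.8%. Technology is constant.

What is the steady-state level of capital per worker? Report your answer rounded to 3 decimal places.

In steady state, investment equals break-even investment: s·k^α = (n + δ)·k.
Rearranging, k^(1−α) = s / (n + δ).
k^0.75 = 0.21 / (0.028 + 0.105) = 0.21 / 0.133 = 1.5789
k* = 1.5789^(1/0.75) ≈ 1.8385

k* ≈ 1.839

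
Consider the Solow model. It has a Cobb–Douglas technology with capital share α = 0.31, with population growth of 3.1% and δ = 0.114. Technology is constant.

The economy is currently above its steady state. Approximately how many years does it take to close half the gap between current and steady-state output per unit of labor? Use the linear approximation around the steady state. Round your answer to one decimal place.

Near the steady state the convergence rate is λ = (1 − α)(n + δ).
λ = (1 − 0.31) × 0.145 = 0.69 × 0.145 = 0.10005
Half-life = ln 2 / λ = 0.6931 / 0.10005 ≈ 6.93 years

about 6.9 years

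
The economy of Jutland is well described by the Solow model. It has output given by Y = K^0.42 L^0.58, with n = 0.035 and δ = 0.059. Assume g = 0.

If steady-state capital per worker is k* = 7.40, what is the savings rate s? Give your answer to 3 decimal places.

s ≈ 0.300

At the steady state, Δk = 0, so s·k^α = (n + δ)·k.
So s / (n + δ) = (k*)^(1−α) = 7.40^0.58 = 3.1927.
Therefore s = 3.1927 × (n + δ) = 3.1927 × 0.094 = 0.3001.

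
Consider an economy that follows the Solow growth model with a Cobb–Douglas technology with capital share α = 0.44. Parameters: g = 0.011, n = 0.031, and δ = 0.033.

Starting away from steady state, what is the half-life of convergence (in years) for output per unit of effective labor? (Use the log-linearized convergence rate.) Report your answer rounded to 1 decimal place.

Near the steady state the convergence rate is λ = (1 − α)(n + g + δ).
λ = (1 − 0.44) × 0.075 = 0.56 × 0.075 = 0.0420
Half-life = ln 2 / λ = 0.6931 / 0.0420 ≈ 16.50 years

t_½ ≈ 16.5 years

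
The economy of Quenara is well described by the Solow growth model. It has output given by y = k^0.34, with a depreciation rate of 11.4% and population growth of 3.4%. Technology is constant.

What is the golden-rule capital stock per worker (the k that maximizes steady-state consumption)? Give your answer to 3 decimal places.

k_gold ≈ 3.526

The golden rule sets f'(k) = n + δ, i.e. α·k^(α−1) = n + δ.
So k^(1−α) = α / (n + δ) = 0.34 / 0.148 = 2.2973.
k_gold = 2.2973^(1/0.66) ≈ 3.5261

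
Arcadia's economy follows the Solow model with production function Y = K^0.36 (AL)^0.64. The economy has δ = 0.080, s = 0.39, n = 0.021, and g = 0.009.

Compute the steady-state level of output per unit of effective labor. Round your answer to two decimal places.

Steady state requires s·f(k) = (n + g + δ)·k, i.e. s·k^α = (n + g + δ)·k.
Dividing both sides by k: k^(1−α) = s / (n + g + δ).
k^0.64 = 0.39 / (0.021 + 0.009 + 0.080) = 0.39 / 0.110 = 3.5455
k* = 3.5455^(1/0.64) ≈ 7.2256
y* = (k*)^α = 7.2256^0.36 ≈ 2.0380

y* ≈ 2.04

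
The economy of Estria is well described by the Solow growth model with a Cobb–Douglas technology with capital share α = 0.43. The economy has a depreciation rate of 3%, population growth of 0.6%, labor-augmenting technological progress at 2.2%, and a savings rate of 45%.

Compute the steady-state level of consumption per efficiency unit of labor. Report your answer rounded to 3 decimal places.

At the steady state, Δk = 0, so s·k^α = (n + g + δ)·k.
Dividing both sides by k: k^(1−α) = s / (n + g + δ).
k^0.57 = 0.45 / (0.006 + 0.022 + 0.030) = 0.45 / 0.058 = 7.7586
k* = 7.7586^(1/0.57) ≈ 36.3935
y* = (k*)^α = 36.3935^0.43 ≈ 4.6907
c* = (1 − s)·y* = (1 − 0.45) × 4.6907 ≈ 2.5799

c* = 2.580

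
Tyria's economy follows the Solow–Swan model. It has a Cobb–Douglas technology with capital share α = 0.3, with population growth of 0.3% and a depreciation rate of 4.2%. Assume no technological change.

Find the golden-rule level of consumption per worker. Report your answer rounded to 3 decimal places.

c_gold ≈ 1.578

At the golden rule, f'(k) = n + δ, so α·k^(α−1) = n + δ and k_gold = (α/(n + δ))^(1/(1−α)).
k_gold = (0.3/0.045)^(1/0.7) = 6.6667^1.4286 ≈ 15.0328
c_gold = f(k_gold) − (n + δ)·k_gold = 2.2548 − 0.045×15.0328 ≈ 1.5783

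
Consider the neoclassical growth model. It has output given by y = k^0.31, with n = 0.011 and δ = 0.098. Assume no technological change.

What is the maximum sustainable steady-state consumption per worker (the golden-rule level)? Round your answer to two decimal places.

At the golden rule, f'(k) = n + δ, so α·k^(α−1) = n + δ and k_gold = (α/(n + δ))^(1/(1−α)).
k_gold = (0.31/0.109)^(1/0.69) = 2.8440^1.4493 ≈ 4.5486
c_gold = f(k_gold) − (n + δ)·k_gold = 1.5993 − 0.109×4.5486 ≈ 1.1035

c_gold ≈ 1.10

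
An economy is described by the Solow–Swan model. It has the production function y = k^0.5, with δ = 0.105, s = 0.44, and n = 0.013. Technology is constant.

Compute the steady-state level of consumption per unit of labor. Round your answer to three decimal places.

c* ≈ 2.088

In steady state, investment equals break-even investment: s·k^α = (n + δ)·k.
Dividing both sides by k: k^(1−α) = s / (n + δ).
k^0.5 = 0.44 / (0.013 + 0.105) = 0.44 / 0.118 = 3.7288
k* = 3.7288^(1/0.5) ≈ 13.9039
y* = (k*)^α = 13.9039^0.5 ≈ 3.7288
c* = (1 − s)·y* = (1 − 0.44) × 3.7288 ≈ 2.0881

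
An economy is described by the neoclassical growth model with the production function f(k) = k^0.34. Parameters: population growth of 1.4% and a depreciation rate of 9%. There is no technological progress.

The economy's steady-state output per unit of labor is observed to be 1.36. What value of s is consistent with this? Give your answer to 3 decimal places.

At the steady state, Δk = 0, so s·k^α = (n + δ)·k.
Since y* = [s/(n + δ)]^(α/(1−α)), we have s/(n + δ) = (y*)^((1−α)/α) = 1.36^1.9412 = 1.8165.
Therefore s = 1.8165 × (n + δ) = 1.8165 × 0.104 = 0.1889.

s ≈ 0.189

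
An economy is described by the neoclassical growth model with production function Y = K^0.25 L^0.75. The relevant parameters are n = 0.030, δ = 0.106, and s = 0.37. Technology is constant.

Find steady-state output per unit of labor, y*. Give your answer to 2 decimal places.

y* = 1.40

In steady state, investment equals break-even investment: s·k^α = (n + δ)·k.
Rearranging, k^(1−α) = s / (n + δ).
k^0.75 = 0.37 / (0.030 + 0.106) = 0.37 / 0.136 = 2.7206
k* = 2.7206^(1/0.75) ≈ 3.7980
y* = (k*)^α = 3.7980^0.25 ≈ 1.3960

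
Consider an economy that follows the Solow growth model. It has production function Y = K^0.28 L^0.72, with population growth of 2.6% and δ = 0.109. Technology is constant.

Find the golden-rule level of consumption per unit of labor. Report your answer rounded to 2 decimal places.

At the golden rule, f'(k) = n + δ, so α·k^(α−1) = n + δ and k_gold = (α/(n + δ))^(1/(1−α)).
k_gold = (0.28/0.135)^(1/0.72) = 2.0741^1.3889 ≈ 2.7545
c_gold = f(k_gold) − (n + δ)·k_gold = 1.3280 − 0.135×2.7545 ≈ 0.9561

c_gold ≈ 0.96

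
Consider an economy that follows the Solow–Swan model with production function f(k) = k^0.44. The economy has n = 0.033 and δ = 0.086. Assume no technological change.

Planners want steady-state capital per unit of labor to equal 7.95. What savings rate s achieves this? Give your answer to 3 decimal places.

In steady state, investment equals break-even investment: s·k^α = (n + δ)·k.
So s / (n + δ) = (k*)^(1−α) = 7.95^0.56 = 3.1930.
Therefore s = 3.1930 × (n + δ) = 3.1930 × 0.119 = 0.3800.

s ≈ 0.380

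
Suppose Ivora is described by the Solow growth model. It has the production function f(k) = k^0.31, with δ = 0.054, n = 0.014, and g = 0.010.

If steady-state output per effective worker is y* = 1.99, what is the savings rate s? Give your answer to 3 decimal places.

At the steady state, Δk = 0, so s·k^α = (n + g + δ)·k.
Since y* = [s/(n + g + δ)]^(α/(1−α)), we have s/(n + g + δ) = (y*)^((1−α)/α) = 1.99^2.2258 = 4.6258.
Therefore s = 4.6258 × (n + g + δ) = 4.6258 × 0.078 = 0.3608.

s ≈ 0.361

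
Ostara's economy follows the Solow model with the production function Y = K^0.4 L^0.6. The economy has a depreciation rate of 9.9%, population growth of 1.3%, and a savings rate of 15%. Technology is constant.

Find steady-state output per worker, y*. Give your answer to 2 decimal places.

At the steady state, Δk = 0, so s·k^α = (n + δ)·k.
Dividing both sides by k: k^(1−α) = s / (n + δ).
k^0.6 = 0.15 / (0.013 + 0.099) = 0.15 / 0.112 = 1.3393
k* = 1.3393^(1/0.6) ≈ 1.6273
y* = (k*)^α = 1.6273^0.4 ≈ 1.2150

y* ≈ 1.22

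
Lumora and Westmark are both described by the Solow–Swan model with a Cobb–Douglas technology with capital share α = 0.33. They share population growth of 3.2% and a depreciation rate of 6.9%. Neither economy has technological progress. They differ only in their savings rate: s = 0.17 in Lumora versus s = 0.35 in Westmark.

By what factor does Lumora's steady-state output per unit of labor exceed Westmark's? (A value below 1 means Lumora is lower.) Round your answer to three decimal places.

Steady-state y* = [s/(n + δ)]^(α/(1−α)), so the ratio is [ (s_L/(n + δ)_L) / (s_W/(n + δ)_W) ]^0.4925.
s_L/(n + δ)_L = 0.17/0.101 = 1.6832; s_W/(n + δ)_W = 0.35/0.101 = 3.4653.
Ratio = (1.6832/3.4653)^0.4925 = 0.4857^0.4925 ≈ 0.7007

y*_L / y*_W ≈ 0.701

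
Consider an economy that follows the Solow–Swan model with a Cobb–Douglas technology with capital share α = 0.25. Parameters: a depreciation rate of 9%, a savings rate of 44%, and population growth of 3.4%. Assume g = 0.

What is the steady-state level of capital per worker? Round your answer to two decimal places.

k* ≈ 5.41

At the steady state, Δk = 0, so s·k^α = (n + δ)·k.
Rearranging, k^(1−α) = s / (n + δ).
k^0.75 = 0.44 / (0.034 + 0.090) = 0.44 / 0.124 = 3.5484
k* = 3.5484^(1/0.75) ≈ 5.4122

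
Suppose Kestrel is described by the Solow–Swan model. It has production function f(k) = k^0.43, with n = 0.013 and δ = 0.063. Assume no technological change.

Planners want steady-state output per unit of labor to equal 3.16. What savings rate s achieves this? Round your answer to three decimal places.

Steady state requires s·f(k) = (n + δ)·k, i.e. s·k^α = (n + δ)·k.
Since y* = [s/(n + δ)]^(α/(1−α)), we have s/(n + δ) = (y*)^((1−α)/α) = 3.16^1.3256 = 4.5961.
Therefore s = 4.5961 × (n + δ) = 4.5961 × 0.076 = 0.3493.

s ≈ 0.349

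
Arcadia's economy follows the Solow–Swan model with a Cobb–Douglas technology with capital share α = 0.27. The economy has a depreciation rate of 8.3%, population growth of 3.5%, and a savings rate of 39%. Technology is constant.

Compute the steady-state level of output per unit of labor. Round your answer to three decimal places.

y* = 1.556

In steady state, investment equals break-even investment: s·k^α = (n + δ)·k.
Rearranging, k^(1−α) = s / (n + δ).
k^0.73 = 0.39 / (0.035 + 0.083) = 0.39 / 0.118 = 3.3051
k* = 3.3051^(1/0.73) ≈ 5.1429
y* = (k*)^α = 5.1429^0.27 ≈ 1.5561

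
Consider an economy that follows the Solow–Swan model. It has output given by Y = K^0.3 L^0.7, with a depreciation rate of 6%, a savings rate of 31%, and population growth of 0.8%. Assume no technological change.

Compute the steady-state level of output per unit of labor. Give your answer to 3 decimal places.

At the steady state, Δk = 0, so s·k^α = (n + δ)·k.
Rearranging, k^(1−α) = s / (n + δ).
k^0.7 = 0.31 / (0.008 + 0.060) = 0.31 / 0.068 = 4.5588
k* = 4.5588^(1/0.7) ≈ 8.7340
y* = (k*)^α = 8.7340^0.3 ≈ 1.9159

y* ≈ 1.916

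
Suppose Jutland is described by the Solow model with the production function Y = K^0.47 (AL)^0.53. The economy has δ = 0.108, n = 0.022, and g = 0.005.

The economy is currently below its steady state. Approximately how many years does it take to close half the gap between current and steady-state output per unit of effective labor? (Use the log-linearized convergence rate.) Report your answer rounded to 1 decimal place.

Near the steady state the convergence rate is λ = (1 − α)(n + g + δ).
λ = (1 − 0.47) × 0.135 = 0.53 × 0.135 = 0.07155
Half-life = ln 2 / λ = 0.6931 / 0.07155 ≈ 9.69 years

t_½ ≈ 9.7 years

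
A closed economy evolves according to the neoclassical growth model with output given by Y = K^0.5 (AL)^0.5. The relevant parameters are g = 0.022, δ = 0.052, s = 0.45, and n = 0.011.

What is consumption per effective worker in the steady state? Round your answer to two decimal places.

At the steady state, Δk = 0, so s·k^α = (n + g + δ)·k.
Dividing both sides by k: k^(1−α) = s / (n + g + δ).
k^0.5 = 0.45 / (0.011 + 0.022 + 0.052) = 0.45 / 0.085 = 5.2941
k* = 5.2941^(1/0.5) ≈ 28.0275
y* = (k*)^α = 28.0275^0.5 ≈ 5.2941
c* = (1 − s)·y* = (1 − 0.45) × 5.2941 ≈ 2.9118

c* = 2.91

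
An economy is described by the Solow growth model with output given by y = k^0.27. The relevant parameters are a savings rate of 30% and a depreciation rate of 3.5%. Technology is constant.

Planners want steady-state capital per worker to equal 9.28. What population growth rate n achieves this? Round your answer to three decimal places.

Steady state requires s·f(k) = (n + δ)·k, i.e. s·k^α = (n + δ)·k.
So s / (n + δ) = (k*)^(1−α) = 9.28^0.73 = 5.0852.
Therefore n + δ = s / 5.0852 = 0.30 / 5.0852 = 0.0590, so n = 0.0590 − 0.035 = 0.0240.

n ≈ 0.024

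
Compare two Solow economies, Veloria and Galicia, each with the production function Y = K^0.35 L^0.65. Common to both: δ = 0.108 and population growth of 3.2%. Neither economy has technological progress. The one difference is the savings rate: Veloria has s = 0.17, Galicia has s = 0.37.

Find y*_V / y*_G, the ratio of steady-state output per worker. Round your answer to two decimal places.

Steady-state y* = [s/(n + δ)]^(α/(1−α)), so the ratio is [ (s_V/(n + δ)_V) / (s_G/(n + δ)_G) ]^0.5385.
s_V/(n + δ)_V = 0.17/0.140 = 1.2143; s_G/(n + δ)_G = 0.37/0.140 = 2.6429.
Ratio = (1.2143/2.6429)^0.5385 = 0.4595^0.5385 ≈ 0.6579

y*_V / y*_G ≈ 0.66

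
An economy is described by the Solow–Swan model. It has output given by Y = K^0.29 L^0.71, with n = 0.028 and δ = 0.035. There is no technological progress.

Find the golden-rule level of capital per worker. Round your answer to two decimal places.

The golden rule sets f'(k) = n + δ, i.e. α·k^(α−1) = n + δ.
So k^(1−α) = α / (n + δ) = 0.29 / 0.063 = 4.6032.
k_gold = 4.6032^(1/0.71) ≈ 8.5879

k_gold ≈ 8.59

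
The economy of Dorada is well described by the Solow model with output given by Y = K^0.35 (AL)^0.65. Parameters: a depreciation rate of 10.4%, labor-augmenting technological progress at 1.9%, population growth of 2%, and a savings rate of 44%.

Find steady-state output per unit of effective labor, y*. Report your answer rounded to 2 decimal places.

At the steady state, Δk = 0, so s·k^α = (n + g + δ)·k.
Dividing both sides by k: k^(1−α) = s / (n + g + δ).
k^0.65 = 0.44 / (0.020 + 0.019 + 0.104) = 0.44 / 0.143 = 3.0769
k* = 3.0769^(1/0.65) ≈ 5.6356
y* = (k*)^α = 5.6356^0.35 ≈ 1.8316

y* = 1.83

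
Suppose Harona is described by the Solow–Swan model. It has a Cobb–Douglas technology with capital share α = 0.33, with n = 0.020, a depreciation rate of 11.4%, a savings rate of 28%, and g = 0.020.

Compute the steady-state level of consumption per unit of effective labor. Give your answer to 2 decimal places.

At the steady state, Δk = 0, so s·k^α = (n + g + δ)·k.
Dividing both sides by k: k^(1−α) = s / (n + g + δ).
k^0.67 = 0.28 / (0.020 + 0.020 + 0.114) = 0.28 / 0.154 = 1.8182
k* = 1.8182^(1/0.67) ≈ 2.4408
y* = (k*)^α = 2.4408^0.33 ≈ 1.3424
c* = (1 − s)·y* = (1 − 0.28) × 1.3424 ≈ 0.9665

c* ≈ 0.97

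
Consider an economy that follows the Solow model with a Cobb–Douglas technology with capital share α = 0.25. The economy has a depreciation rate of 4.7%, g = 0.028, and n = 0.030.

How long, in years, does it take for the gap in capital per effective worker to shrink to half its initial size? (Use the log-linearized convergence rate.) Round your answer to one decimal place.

Near the steady state the convergence rate is λ = (1 − α)(n + g + δ).
λ = (1 − 0.25) × 0.105 = 0.75 × 0.105 = 0.07875
Half-life = ln 2 / λ = 0.6931 / 0.07875 ≈ 8.80 years

about 8.8 years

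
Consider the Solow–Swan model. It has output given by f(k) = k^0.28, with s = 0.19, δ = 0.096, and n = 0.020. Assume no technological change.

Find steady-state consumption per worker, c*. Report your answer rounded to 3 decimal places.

c* = 0.981

In steady state, investment equals break-even investment: s·k^α = (n + δ)·k.
Rearranging, k^(1−α) = s / (n + δ).
k^0.72 = 0.19 / (0.020 + 0.096) = 0.19 / 0.116 = 1.6379
k* = 1.6379^(1/0.72) ≈ 1.9844
y* = (k*)^α = 1.9844^0.28 ≈ 1.2115
c* = (1 − s)·y* = (1 − 0.19) × 1.2115 ≈ 0.9813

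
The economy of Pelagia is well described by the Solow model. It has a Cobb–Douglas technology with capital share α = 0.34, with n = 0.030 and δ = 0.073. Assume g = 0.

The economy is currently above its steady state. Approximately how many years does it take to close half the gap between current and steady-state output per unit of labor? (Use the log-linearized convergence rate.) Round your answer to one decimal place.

Near the steady state the convergence rate is λ = (1 − α)(n + δ).
λ = (1 − 0.34) × 0.103 = 0.66 × 0.103 = 0.06798
Half-life = ln 2 / λ = 0.6931 / 0.06798 ≈ 10.20 years

half-life ≈ 10.2 years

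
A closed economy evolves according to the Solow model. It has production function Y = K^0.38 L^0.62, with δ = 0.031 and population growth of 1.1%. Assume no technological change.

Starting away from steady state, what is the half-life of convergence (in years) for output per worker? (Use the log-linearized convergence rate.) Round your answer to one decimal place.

Near the steady state the convergence rate is λ = (1 − α)(n + δ).
λ = (1 − 0.38) × 0.042 = 0.62 × 0.042 = 0.02604
Half-life = ln 2 / λ = 0.6931 / 0.02604 ≈ 26.62 years

t_½ ≈ 26.6 years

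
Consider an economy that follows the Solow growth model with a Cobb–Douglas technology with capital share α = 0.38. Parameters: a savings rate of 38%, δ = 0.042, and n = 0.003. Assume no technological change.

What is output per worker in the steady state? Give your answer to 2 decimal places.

y* = 3.70

Steady state requires s·f(k) = (n + δ)·k, i.e. s·k^α = (n + δ)·k.
Rearranging, k^(1−α) = s / (n + δ).
k^0.62 = 0.38 / (0.003 + 0.042) = 0.38 / 0.045 = 8.4444
k* = 8.4444^(1/0.62) ≈ 31.2224
y* = (k*)^α = 31.2224^0.38 ≈ 3.6974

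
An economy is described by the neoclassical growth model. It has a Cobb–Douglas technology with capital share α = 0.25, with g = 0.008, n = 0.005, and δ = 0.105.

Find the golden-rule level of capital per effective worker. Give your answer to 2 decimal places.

The golden rule sets f'(k) = n + g + δ, i.e. α·k^(α−1) = n + g + δ.
So k^(1−α) = α / (n + g + δ) = 0.25 / 0.118 = 2.1186.
k_gold = 2.1186^(1/0.75) ≈ 2.7210

k_gold ≈ 2.72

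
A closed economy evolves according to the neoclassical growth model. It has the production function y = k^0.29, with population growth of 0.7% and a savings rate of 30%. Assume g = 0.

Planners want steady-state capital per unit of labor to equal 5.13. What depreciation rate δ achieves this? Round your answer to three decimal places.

Steady state requires s·f(k) = (n + δ)·k, i.e. s·k^α = (n + δ)·k.
So s / (n + δ) = (k*)^(1−α) = 5.13^0.71 = 3.1929.
Therefore n + δ = s / 3.1929 = 0.30 / 3.1929 = 0.0940, so δ = 0.0940 − 0.007 = 0.0870.

δ ≈ 0.087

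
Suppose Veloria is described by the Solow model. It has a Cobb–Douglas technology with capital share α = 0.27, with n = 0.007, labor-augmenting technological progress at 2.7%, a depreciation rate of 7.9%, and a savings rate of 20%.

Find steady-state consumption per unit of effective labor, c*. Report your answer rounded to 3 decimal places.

In steady state, investment equals break-even investment: s·k^α = (n + g + δ)·k.
Dividing both sides by k: k^(1−α) = s / (n + g + δ).
k^0.73 = 0.20 / (0.007 + 0.027 + 0.079) = 0.20 / 0.113 = 1.7699
k* = 1.7699^(1/0.73) ≈ 2.1860
y* = (k*)^α = 2.1860^0.27 ≈ 1.2351
c* = (1 − s)·y* = (1 − 0.20) × 1.2351 ≈ 0.9881

c* = 0.988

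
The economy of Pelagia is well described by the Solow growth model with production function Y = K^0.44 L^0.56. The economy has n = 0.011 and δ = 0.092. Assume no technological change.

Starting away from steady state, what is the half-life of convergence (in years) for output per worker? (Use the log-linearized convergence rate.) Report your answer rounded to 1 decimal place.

Near the steady state the convergence rate is λ = (1 − α)(n + δ).
λ = (1 − 0.44) × 0.103 = 0.56 × 0.103 = 0.05768
Half-life = ln 2 / λ = 0.6931 / 0.05768 ≈ 12.02 years

half-life ≈ 12.0 years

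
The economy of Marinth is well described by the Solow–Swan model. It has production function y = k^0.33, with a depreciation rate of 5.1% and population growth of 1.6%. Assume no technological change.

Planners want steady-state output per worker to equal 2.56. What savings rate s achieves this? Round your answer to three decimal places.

s ≈ 0.452

In steady state, investment equals break-even investment: s·k^α = (n + δ)·k.
Since y* = [s/(n + δ)]^(α/(1−α)), we have s/(n + δ) = (y*)^((1−α)/α) = 2.56^2.0303 = 6.7429.
Therefore s = 6.7429 × (n + δ) = 6.7429 × 0.067 = 0.4518.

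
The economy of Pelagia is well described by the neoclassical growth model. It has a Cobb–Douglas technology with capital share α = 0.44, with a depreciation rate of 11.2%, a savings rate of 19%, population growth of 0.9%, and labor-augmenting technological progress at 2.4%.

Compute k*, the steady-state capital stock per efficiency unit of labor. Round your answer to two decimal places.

k* = 1.62

At the steady state, Δk = 0, so s·k^α = (n + g + δ)·k.
Dividing both sides by k: k^(1−α) = s / (n + g + δ).
k^0.56 = 0.19 / (0.009 + 0.024 + 0.112) = 0.19 / 0.145 = 1.3103
k* = 1.3103^(1/0.56) ≈ 1.6203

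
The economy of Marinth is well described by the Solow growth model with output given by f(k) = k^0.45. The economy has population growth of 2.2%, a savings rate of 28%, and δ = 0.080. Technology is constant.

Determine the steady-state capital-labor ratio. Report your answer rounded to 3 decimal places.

At the steady state, Δk = 0, so s·k^α = (n + δ)·k.
Rearranging, k^(1−α) = s / (n + δ).
k^0.55 = 0.28 / (0.022 + 0.080) = 0.28 / 0.102 = 2.7451
k* = 2.7451^(1/0.55) ≈ 6.2716

k* ≈ 6.272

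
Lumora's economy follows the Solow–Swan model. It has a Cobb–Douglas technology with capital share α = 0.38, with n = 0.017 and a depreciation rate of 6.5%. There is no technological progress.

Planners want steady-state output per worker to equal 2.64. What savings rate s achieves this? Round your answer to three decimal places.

s ≈ 0.400

Steady state requires s·f(k) = (n + δ)·k, i.e. s·k^α = (n + δ)·k.
Since y* = [s/(n + δ)]^(α/(1−α)), we have s/(n + δ) = (y*)^((1−α)/α) = 2.64^1.6316 = 4.8740.
Therefore s = 4.8740 × (n + δ) = 4.8740 × 0.082 = 0.3997.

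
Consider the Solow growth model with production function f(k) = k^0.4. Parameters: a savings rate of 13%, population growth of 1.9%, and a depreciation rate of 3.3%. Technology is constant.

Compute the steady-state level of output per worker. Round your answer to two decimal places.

y* = 1.84

At the steady state, Δk = 0, so s·k^α = (n + δ)·k.
Rearranging, k^(1−α) = s / (n + δ).
k^0.6 = 0.13 / (0.019 + 0.033) = 0.13 / 0.052 = 2.5000
k* = 2.5000^(1/0.6) ≈ 4.6050
y* = (k*)^α = 4.6050^0.4 ≈ 1.8420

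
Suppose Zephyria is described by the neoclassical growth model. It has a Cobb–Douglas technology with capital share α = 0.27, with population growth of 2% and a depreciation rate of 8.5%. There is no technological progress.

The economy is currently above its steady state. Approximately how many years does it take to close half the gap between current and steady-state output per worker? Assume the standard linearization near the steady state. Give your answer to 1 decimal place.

Near the steady state the convergence rate is λ = (1 − α)(n + δ).
λ = (1 − 0.27) × 0.105 = 0.73 × 0.105 = 0.07665
Half-life = ln 2 / λ = 0.6931 / 0.07665 ≈ 9.04 years

half-life ≈ 9.0 years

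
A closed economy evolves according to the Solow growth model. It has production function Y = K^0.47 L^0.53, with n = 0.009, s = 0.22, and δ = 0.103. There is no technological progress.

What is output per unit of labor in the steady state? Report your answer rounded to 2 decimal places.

y* ≈ 1.82

In steady state, investment equals break-even investment: s·k^α = (n + δ)·k.
Rearranging, k^(1−α) = s / (n + δ).
k^0.53 = 0.22 / (0.009 + 0.103) = 0.22 / 0.112 = 1.9643
k* = 1.9643^(1/0.53) ≈ 3.5746
y* = (k*)^α = 3.5746^0.47 ≈ 1.8198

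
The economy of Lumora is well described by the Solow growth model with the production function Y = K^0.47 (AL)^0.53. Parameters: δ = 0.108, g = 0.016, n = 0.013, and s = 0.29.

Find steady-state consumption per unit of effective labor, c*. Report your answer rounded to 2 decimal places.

In steady state, investment equals break-even investment: s·k^α = (n + g + δ)·k.
Rearranging, k^(1−α) = s / (n + g + δ).
k^0.53 = 0.29 / (0.013 + 0.016 + 0.108) = 0.29 / 0.137 = 2.1168
k* = 2.1168^(1/0.53) ≈ 4.1161
y* = (k*)^α = 4.1161^0.47 ≈ 1.9445
c* = (1 − s)·y* = (1 − 0.29) × 1.9445 ≈ 1.3806

c* = 1.38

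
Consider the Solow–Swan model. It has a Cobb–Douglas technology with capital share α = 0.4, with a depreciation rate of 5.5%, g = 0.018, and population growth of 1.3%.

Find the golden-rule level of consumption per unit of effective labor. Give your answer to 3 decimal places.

At the golden rule, f'(k) = n + g + δ, so α·k^(α−1) = n + g + δ and k_gold = (α/(n + g + δ))^(1/(1−α)).
k_gold = (0.4/0.086)^(1/0.6) = 4.6512^1.6667 ≈ 12.9608
c_gold = f(k_gold) − (n + g + δ)·k_gold = 2.7865 − 0.086×12.9608 ≈ 1.6719

c_gold ≈ 1.672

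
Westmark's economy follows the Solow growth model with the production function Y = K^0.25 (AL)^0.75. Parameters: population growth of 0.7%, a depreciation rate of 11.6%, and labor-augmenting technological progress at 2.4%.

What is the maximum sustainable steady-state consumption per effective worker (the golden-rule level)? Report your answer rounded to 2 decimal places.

At the golden rule, f'(k) = n + g + δ, so α·k^(α−1) = n + g + δ and k_gold = (α/(n + g + δ))^(1/(1−α)).
k_gold = (0.25/0.147)^(1/0.75) = 1.7007^1.3333 ≈ 2.0300
c_gold = f(k_gold) − (n + g + δ)·k_gold = 1.1936 − 0.147×2.0300 ≈ 0.8952

c_gold ≈ 0.90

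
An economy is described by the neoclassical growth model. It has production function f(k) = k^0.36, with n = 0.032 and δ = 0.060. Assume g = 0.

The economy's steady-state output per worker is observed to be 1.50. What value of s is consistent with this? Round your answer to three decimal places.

s ≈ 0.189

At the steady state, Δk = 0, so s·k^α = (n + δ)·k.
Since y* = [s/(n + δ)]^(α/(1−α)), we have s/(n + δ) = (y*)^((1−α)/α) = 1.50^1.7778 = 2.0562.
Therefore s = 2.0562 × (n + δ) = 2.0562 × 0.092 = 0.1892.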